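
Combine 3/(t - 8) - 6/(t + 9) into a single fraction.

Common denominator (t - 8)(t + 9). Numerator: 3(t + 9) - 6(t - 8) = (3t + 27) - (6t - 48) = -3t + 75
Result: (-3t + 75)/[(t - 8)(t + 9)]


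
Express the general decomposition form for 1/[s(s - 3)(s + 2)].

Three distinct linear factors: P/s + Q/(s - 3) + R/(s + 2)


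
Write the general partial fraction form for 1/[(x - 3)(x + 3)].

Distinct linear factors: A/(x - 3) + B/(x + 3)


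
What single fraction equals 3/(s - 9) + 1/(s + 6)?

Common denominator (s - 9)(s + 6). Numerator: 3(s + 6) + 1(s - 9) = (3s + 18) + (s - 9) = 4s + 9
Result: (4s + 9)/[(s - 9)(s + 6)]


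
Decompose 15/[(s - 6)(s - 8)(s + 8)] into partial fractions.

Using cover-up method: P = -15/28, Q = 15/32, R = 15/224
Result: (-15/28)/(s - 6) + (15/32)/(s - 8) + (15/224)/(s + 8)


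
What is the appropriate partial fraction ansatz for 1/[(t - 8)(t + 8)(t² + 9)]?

Two linear + quadratic: A/(t - 8) + B/(t + 8) + (Ct + D)/(t² + 9)


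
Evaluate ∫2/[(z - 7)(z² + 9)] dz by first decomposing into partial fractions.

Cover-up at z=7: A = 2/(7²+9) = 1/29. Coeff matching: B = -1/29, C = -7/29. Decomposition: (1/29)/(z - 7) - ((1/29)z + 7/29)/(z² + 9). Integrate: linear → ln, quadratic → (1/2)ln + arctan: (1/29) ln|(z - 7)| - (1/58) ln(z² + 9) - (7/87) arctan(z/3) + C


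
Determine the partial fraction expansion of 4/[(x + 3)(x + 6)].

4/(x + 3)(x + 6) = P/(x + 3) + Q/(x + 6). P = 4/(-3 + 6) = 4/3, Q = 4/(-6 + 3) = -4/3
Result: (4/3)/(x + 3) - (4/3)/(x + 6)


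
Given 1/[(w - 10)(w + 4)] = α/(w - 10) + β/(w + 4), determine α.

Cover-up at w = 10: α = 1/(10 + 4) = 1/14


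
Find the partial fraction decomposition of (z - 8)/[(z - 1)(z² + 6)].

At z=1: A = (1·1 - 8)/(1² + 6) = -1. B = -A = 1, C = 1 - 1·A = 2
Result: -1/(z - 1) + (z + 2)/(z² + 6)


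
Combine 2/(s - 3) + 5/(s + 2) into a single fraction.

Common denominator (s - 3)(s + 2). Numerator: 2(s + 2) + 5(s - 3) = (2s + 4) + (5s - 15) = 7s - 11
Result: (7s - 11)/[(s - 3)(s + 2)]


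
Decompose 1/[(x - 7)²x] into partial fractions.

Cover-up at x=0: C = 1/(0 - 7)² = 1/49. Cover-up at x=7: B = 1/(7 - 0) = 1/7. Comparing x² coeff: A = -C = -1/49
Result: (-1/49)/(x - 7) + (1/7)/(x - 7)² + (1/49)/x


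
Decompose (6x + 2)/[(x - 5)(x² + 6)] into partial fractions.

At x=5: P = (6·5 + 2)/(5² + 6) = 32/31. Q = -P = -32/31, R = 6 - 5·P = 26/31
Result: (32/31)/(x - 5) - ((32/31)x - 26/31)/(x² + 6)


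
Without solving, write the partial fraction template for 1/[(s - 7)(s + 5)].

Distinct linear factors: α/(s - 7) + β/(s + 5)


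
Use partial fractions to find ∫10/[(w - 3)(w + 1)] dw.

Decompose: 10/[(w - 3)(w + 1)] = (5/2)/(w - 3) - (5/2)/(w + 1). Integrate each term: (5/2) ln|(w - 3)| - (5/2) ln|(w + 1)| + C


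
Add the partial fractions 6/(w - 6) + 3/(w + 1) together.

Common denominator (w - 6)(w + 1). Numerator: 6(w + 1) + 3(w - 6) = (6w + 6) + (3w - 18) = 9w - 12
Result: (9w - 12)/[(w - 6)(w + 1)]


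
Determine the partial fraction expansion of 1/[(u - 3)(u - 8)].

1/(u - 3)(u - 8) = α/(u - 3) + β/(u - 8). α = 1/(3 - 8) = -1/5, β = 1/(8 - 3) = 1/5
Result: (-1/5)/(u - 3) + (1/5)/(u - 8)


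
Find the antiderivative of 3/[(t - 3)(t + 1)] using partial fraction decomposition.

Decompose: 3/[(t - 3)(t + 1)] = (3/4)/(t - 3) - (3/4)/(t + 1). Integrate each term: (3/4) ln|(t - 3)| - (3/4) ln|(t + 1)| + C


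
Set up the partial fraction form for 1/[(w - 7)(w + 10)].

Distinct linear factors: P/(w - 7) + Q/(w + 10)


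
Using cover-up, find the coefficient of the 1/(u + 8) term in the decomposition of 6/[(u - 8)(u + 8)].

Cover (u + 8), set u=-8: 6/((u - 8) at u=-8) = 6/(-16) = -3/8


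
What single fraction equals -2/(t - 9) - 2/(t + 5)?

Common denominator (t - 9)(t + 5). Numerator: -2(t + 5) - 2(t - 9) = (-2t - 10) - (2t - 18) = -4t + 8
Result: (-4t + 8)/[(t - 9)(t + 5)]


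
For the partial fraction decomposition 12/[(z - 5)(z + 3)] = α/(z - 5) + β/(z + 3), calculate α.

Cover-up at z = 5: α = 12/(5 + 3) = 12/8 = 3/2


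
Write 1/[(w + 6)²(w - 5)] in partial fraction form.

Cover-up at w=5: C = 1/(5 + 6)² = 1/121. Cover-up at w=-6: B = 1/(-6 - 5) = -1/11. Comparing w² coeff: A = -C = -1/121
Result: (-1/121)/(w + 6) - (1/11)/(w + 6)² + (1/121)/(w - 5)


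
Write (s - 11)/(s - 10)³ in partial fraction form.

(s - 11) = A(s - 10)² + B(s - 10) + C. At s = 10: C = 1·10 - 11 = -1. Coefficients: A = 0, B = 1
Result: 1/(s - 10)² - 1/(s - 10)³


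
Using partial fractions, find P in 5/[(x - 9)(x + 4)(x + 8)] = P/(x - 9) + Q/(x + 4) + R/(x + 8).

Cover-up at x = 9: P = 5/[(9 + 4)(9 + 8)] = 5/[(13)(17)] = 5/221


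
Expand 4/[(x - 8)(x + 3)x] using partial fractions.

Using cover-up method: P = 1/22, Q = 4/33, R = -1/6
Result: (1/22)/(x - 8) + (4/33)/(x + 3) - (1/6)/x


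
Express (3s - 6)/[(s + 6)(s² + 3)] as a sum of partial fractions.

At s=-6: A = (3·(-6) - 6)/((-6)² + 3) = -8/13. B = -A = 8/13, C = 3 - (-6)·A = -9/13
Result: (-8/13)/(s + 6) + ((8/13)s - 9/13)/(s² + 3)


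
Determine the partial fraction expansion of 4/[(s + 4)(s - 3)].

4/(s + 4)(s - 3) = P/(s + 4) + Q/(s - 3). P = 4/(-4 - 3) = -4/7, Q = 4/(3 + 4) = 4/7
Result: (-4/7)/(s + 4) + (4/7)/(s - 3)


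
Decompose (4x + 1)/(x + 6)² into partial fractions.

(4x + 1) = A(x + 6) + B. At x = -6: B = 4·(-6) + 1 = -23. Coeff of x: A = 4
Result: 4/(x + 6) - 23/(x + 6)²


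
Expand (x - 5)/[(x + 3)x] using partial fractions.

At x=-3: P = (1·(-3) - 5)/(-3 - 0) = 8/3. At x=0: Q = (1·0 - 5)/(0 + 3) = -5/3
Result: (8/3)/(x + 3) - (5/3)/x


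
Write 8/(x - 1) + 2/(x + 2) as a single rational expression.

Common denominator (x - 1)(x + 2). Numerator: 8(x + 2) + 2(x - 1) = (8x + 16) + (2x - 2) = 10x + 14
Result: (10x + 14)/[(x - 1)(x + 2)]


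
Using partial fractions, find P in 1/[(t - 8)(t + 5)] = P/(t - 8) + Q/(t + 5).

Cover-up at t = 8: P = 1/(8 + 5) = 1/13


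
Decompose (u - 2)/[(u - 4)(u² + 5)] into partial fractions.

At u=4: A = (1·4 - 2)/(4² + 5) = 2/21. B = -A = -2/21, C = 1 - 4·A = 13/21
Result: (2/21)/(u - 4) - ((2/21)u - 13/21)/(u² + 5)


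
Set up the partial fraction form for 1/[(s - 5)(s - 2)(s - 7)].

Three distinct linear factors: A/(s - 5) + B/(s - 2) + C/(s - 7)


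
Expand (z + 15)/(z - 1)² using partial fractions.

(z + 15) = A(z - 1) + B. At z = 1: B = 1·1 + 15 = 16. Coeff of z: A = 1
Result: 1/(z - 1) + 16/(z - 1)²


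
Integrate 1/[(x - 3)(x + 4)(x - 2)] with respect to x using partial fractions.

Cover-up: α = 1/7, β = 1/42, γ = -1/6. Decomposition: (1/7)/(x - 3) + (1/42)/(x + 4) - (1/6)/(x - 2). Integrate each term: (1/7) ln|(x - 3)| + (1/42) ln|(x + 4)| - (1/6) ln|(x - 2)| + C


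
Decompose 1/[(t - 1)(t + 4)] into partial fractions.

1/(t - 1)(t + 4) = A/(t - 1) + B/(t + 4). A = 1/(1 + 4) = 1/5, B = 1/(-4 - 1) = -1/5
Result: (1/5)/(t - 1) - (1/5)/(t + 4)


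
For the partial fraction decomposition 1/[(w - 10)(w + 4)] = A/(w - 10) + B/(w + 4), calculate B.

Cover-up at w = -4: B = 1/(-4 - 10) = -1/14


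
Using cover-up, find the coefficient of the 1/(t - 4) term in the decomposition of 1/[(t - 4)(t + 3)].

Cover (t - 4), set t=4: 1/((t + 3) at t=4) = 1/(7) = 1/7


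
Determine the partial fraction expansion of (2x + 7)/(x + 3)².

(2x + 7) = α(x + 3) + β. At x = -3: β = 2·(-3) + 7 = 1. Coeff of x: α = 2
Result: 2/(x + 3) + 1/(x + 3)²


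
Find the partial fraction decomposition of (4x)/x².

(4x) = Px + Q. At x = 0: Q = 4·0 + 0 = 0. Coeff of x: P = 4
Result: 4/x


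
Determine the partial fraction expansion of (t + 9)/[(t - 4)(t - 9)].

At t=4: A = (1·4 + 9)/(4 - 9) = -13/5. At t=9: B = (1·9 + 9)/(9 - 4) = 18/5
Result: (-13/5)/(t - 4) + (18/5)/(t - 9)


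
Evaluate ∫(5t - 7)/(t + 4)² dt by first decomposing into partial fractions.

Decompose: α = 5, β = 5·(-4) - 7 = -27, so (5t - 7)/(t + 4)² = 5/(t + 4) - 27/(t + 4)². Integrate: ∫ α/(t + 4) dt = 5 ln|(t + 4)|; ∫ β/(t + 4)² dt = 27/(t + 4). Sum: 5 ln|(t + 4)| + 27/(t + 4) + C


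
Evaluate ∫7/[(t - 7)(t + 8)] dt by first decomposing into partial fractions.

Decompose: 7/[(t - 7)(t + 8)] = (7/15)/(t - 7) - (7/15)/(t + 8). Integrate each term: (7/15) ln|(t - 7)| - (7/15) ln|(t + 8)| + C


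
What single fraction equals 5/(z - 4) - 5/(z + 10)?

Common denominator (z - 4)(z + 10). Numerator: 5(z + 10) - 5(z - 4) = (5z + 50) - (5z - 20) = 70
Result: (70)/[(z - 4)(z + 10)]


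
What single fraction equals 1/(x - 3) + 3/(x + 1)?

Common denominator (x - 3)(x + 1). Numerator: 1(x + 1) + 3(x - 3) = (x + 1) + (3x - 9) = 4x - 8
Result: (4x - 8)/[(x - 3)(x + 1)]


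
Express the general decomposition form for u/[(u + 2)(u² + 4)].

Linear + irreducible quadratic: α/(u + 2) + (βu + γ)/(u² + 4)


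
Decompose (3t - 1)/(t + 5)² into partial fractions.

(3t - 1) = α(t + 5) + β. At t = -5: β = 3·(-5) - 1 = -16. Coeff of t: α = 3
Result: 3/(t + 5) - 16/(t + 5)²


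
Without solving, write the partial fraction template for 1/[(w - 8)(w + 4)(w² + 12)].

Two linear + quadratic: A/(w - 8) + B/(w + 4) + (Cw + D)/(w² + 12)


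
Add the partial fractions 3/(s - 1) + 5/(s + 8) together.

Common denominator (s - 1)(s + 8). Numerator: 3(s + 8) + 5(s - 1) = (3s + 24) + (5s - 5) = 8s + 19
Result: (8s + 19)/[(s - 1)(s + 8)]


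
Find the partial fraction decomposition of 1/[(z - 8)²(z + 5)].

Cover-up at z=-5: R = 1/(-5 - 8)² = 1/169. Cover-up at z=8: Q = 1/(8 + 5) = 1/13. Comparing z² coeff: P = -R = -1/169
Result: (-1/169)/(z - 8) + (1/13)/(z - 8)² + (1/169)/(z + 5)


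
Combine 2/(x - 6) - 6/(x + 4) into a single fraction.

Common denominator (x - 6)(x + 4). Numerator: 2(x + 4) - 6(x - 6) = (2x + 8) - (6x - 36) = -4x + 44
Result: (-4x + 44)/[(x - 6)(x + 4)]


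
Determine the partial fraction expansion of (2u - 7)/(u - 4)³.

(2u - 7) = α(u - 4)² + β(u - 4) + γ. At u = 4: γ = 2·4 - 7 = 1. Coefficients: α = 0, β = 2
Result: 2/(u - 4)² + 1/(u - 4)³


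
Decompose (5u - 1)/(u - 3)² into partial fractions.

(5u - 1) = α(u - 3) + β. At u = 3: β = 5·3 - 1 = 14. Coeff of u: α = 5
Result: 5/(u - 3) + 14/(u - 3)²


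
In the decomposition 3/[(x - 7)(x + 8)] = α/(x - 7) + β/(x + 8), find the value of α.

Cover-up at x = 7: α = 3/(7 + 8) = 3/15 = 1/5


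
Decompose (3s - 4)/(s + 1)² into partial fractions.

(3s - 4) = A(s + 1) + B. At s = -1: B = 3·(-1) - 4 = -7. Coeff of s: A = 3
Result: 3/(s + 1) - 7/(s + 1)²


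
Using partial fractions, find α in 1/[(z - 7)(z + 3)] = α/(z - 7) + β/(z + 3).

Cover-up at z = 7: α = 1/(7 + 3) = 1/10


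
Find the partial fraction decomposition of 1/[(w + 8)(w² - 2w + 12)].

Cover-up at w = -8: A = 1/((-8)² - 2·(-8) + 12) = 1/92. Then B = -A = -1/92, C = -A·(-2 - 8) = 5/46
Result: (1/92)/(w + 8) - ((1/92)w - 5/46)/(w² - 2w + 12)


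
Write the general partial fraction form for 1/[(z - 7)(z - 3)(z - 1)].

Three distinct linear factors: P/(z - 7) + Q/(z - 3) + R/(z - 1)


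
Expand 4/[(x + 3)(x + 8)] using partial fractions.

4/(x + 3)(x + 8) = α/(x + 3) + β/(x + 8). α = 4/(-3 + 8) = 4/5, β = 4/(-8 + 3) = -4/5
Result: (4/5)/(x + 3) - (4/5)/(x + 8)


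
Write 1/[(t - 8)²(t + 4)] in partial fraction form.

Cover-up at t=-4: R = 1/(-4 - 8)² = 1/144. Cover-up at t=8: Q = 1/(8 + 4) = 1/12. Comparing t² coeff: P = -R = -1/144
Result: (-1/144)/(t - 8) + (1/12)/(t - 8)² + (1/144)/(t + 4)


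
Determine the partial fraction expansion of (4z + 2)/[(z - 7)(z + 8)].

At z=7: α = (4·7 + 2)/(7 + 8) = 2. At z=-8: β = (4·(-8) + 2)/(-8 - 7) = 2
Result: 2/(z - 7) + 2/(z + 8)


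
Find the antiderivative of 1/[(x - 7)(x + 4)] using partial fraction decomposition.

Decompose: 1/[(x - 7)(x + 4)] = (1/11)/(x - 7) - (1/11)/(x + 4). Integrate each term: (1/11) ln|(x - 7)| - (1/11) ln|(x + 4)| + C


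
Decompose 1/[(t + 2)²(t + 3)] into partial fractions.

Cover-up at t=-3: R = 1/(-3 + 2)² = 1. Cover-up at t=-2: Q = 1/(-2 + 3) = 1. Comparing t² coeff: P = -R = -1
Result: -1/(t + 2) + 1/(t + 2)² + 1/(t + 3)


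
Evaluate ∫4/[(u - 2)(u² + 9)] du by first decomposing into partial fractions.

Cover-up at u=2: P = 4/(2²+9) = 4/13. Coeff matching: Q = -4/13, R = -8/13. Decomposition: (4/13)/(u - 2) - ((4/13)u + 8/13)/(u² + 9). Integrate: linear → ln, quadratic → (1/2)ln + arctan: (4/13) ln|(u - 2)| - (2/13) ln(u² + 9) - (8/39) arctan(u/3) + C


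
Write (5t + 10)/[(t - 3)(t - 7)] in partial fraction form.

At t=3: A = (5·3 + 10)/(3 - 7) = -25/4. At t=7: B = (5·7 + 10)/(7 - 3) = 45/4
Result: (-25/4)/(t - 3) + (45/4)/(t - 7)


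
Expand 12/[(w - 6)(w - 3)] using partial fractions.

12/(w - 6)(w - 3) = α/(w - 6) + β/(w - 3). α = 12/(6 - 3) = 4, β = 12/(3 - 6) = -4
Result: 4/(w - 6) - 4/(w - 3)


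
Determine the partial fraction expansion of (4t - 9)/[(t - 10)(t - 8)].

At t=10: A = (4·10 - 9)/(10 - 8) = 31/2. At t=8: B = (4·8 - 9)/(8 - 10) = -23/2
Result: (31/2)/(t - 10) - (23/2)/(t - 8)


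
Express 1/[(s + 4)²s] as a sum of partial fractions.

Cover-up at s=0: R = 1/(0 + 4)² = 1/16. Cover-up at s=-4: Q = 1/(-4 - 0) = -1/4. Comparing s² coeff: P = -R = -1/16
Result: (-1/16)/(s + 4) - (1/4)/(s + 4)² + (1/16)/s


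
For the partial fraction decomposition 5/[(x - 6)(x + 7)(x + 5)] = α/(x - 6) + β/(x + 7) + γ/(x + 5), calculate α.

Cover-up at x = 6: α = 5/[(6 + 7)(6 + 5)] = 5/[(13)(11)] = 5/143


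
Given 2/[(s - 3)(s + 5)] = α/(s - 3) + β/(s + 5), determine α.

Cover-up at s = 3: α = 2/(3 + 5) = 2/8 = 1/4


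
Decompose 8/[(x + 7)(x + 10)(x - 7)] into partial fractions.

Using cover-up method: A = -4/21, B = 8/51, C = 4/119
Result: (-4/21)/(x + 7) + (8/51)/(x + 10) + (4/119)/(x - 7)


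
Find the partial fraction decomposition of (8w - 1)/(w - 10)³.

(8w - 1) = P(w - 10)² + Q(w - 10) + R. At w = 10: R = 8·10 - 1 = 79. Coefficients: P = 0, Q = 8
Result: 8/(w - 10)² + 79/(w - 10)³


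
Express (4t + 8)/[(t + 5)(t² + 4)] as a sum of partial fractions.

At t=-5: A = (4·(-5) + 8)/((-5)² + 4) = -12/29. B = -A = 12/29, C = 4 - (-5)·A = 56/29
Result: (-12/29)/(t + 5) + ((12/29)t + 56/29)/(t² + 4)


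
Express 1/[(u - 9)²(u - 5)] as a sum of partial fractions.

Cover-up at u=5: C = 1/(5 - 9)² = 1/16. Cover-up at u=9: B = 1/(9 - 5) = 1/4. Comparing u² coeff: A = -C = -1/16
Result: (-1/16)/(u - 9) + (1/4)/(u - 9)² + (1/16)/(u - 5)


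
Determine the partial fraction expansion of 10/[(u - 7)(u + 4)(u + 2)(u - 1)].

Using Heaviside cover-up: (5/297)/(u - 7) - (1/11)/(u + 4) + (5/27)/(u + 2) - (1/9)/(u - 1)


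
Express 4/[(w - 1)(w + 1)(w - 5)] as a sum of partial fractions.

Using cover-up method: α = -1/2, β = 1/3, γ = 1/6
Result: (-1/2)/(w - 1) + (1/3)/(w + 1) + (1/6)/(w - 5)


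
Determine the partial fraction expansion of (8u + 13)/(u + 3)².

(8u + 13) = P(u + 3) + Q. At u = -3: Q = 8·(-3) + 13 = -11. Coeff of u: P = 8
Result: 8/(u + 3) - 11/(u + 3)²


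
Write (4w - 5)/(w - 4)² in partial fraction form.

(4w - 5) = A(w - 4) + B. At w = 4: B = 4·4 - 5 = 11. Coeff of w: A = 4
Result: 4/(w - 4) + 11/(w - 4)²


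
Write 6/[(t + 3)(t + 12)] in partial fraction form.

6/(t + 3)(t + 12) = A/(t + 3) + B/(t + 12). A = 6/(-3 + 12) = 2/3, B = 6/(-12 + 3) = -2/3
Result: (2/3)/(t + 3) - (2/3)/(t + 12)


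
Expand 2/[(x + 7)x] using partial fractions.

2/(x + 7)x = A/(x + 7) + B/x. A = 2/(-7 - 0) = -2/7, B = 2/(0 + 7) = 2/7
Result: (-2/7)/(x + 7) + (2/7)/x


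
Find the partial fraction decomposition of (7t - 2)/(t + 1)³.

(7t - 2) = A(t + 1)² + B(t + 1) + C. At t = -1: C = 7·(-1) - 2 = -9. Coefficients: A = 0, B = 7
Result: 7/(t + 1)² - 9/(t + 1)³


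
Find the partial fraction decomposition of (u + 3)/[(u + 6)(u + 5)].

At u=-6: α = (1·(-6) + 3)/(-6 + 5) = 3. At u=-5: β = (1·(-5) + 3)/(-5 + 6) = -2
Result: 3/(u + 6) - 2/(u + 5)


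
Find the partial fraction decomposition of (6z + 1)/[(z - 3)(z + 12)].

At z=3: P = (6·3 + 1)/(3 + 12) = 19/15. At z=-12: Q = (6·(-12) + 1)/(-12 - 3) = 71/15
Result: (19/15)/(z - 3) + (71/15)/(z + 12)


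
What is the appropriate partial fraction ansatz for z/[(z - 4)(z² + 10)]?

Linear + irreducible quadratic: P/(z - 4) + (Qz + R)/(z² + 10)


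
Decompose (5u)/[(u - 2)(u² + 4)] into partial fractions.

At u=2: A = (5·2 + 0)/(2² + 4) = 5/4. B = -A = -5/4, C = 5 - 2·A = 5/2
Result: (5/4)/(u - 2) - ((5/4)u - 5/2)/(u² + 4)


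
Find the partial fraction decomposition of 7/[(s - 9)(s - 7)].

7/(s - 9)(s - 7) = P/(s - 9) + Q/(s - 7). P = 7/(9 - 7) = 7/2, Q = 7/(7 - 9) = -7/2
Result: (7/2)/(s - 9) - (7/2)/(s - 7)


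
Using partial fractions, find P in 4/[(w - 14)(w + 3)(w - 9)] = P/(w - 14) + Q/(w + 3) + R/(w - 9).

Cover-up at w = 14: P = 4/[(14 + 3)(14 - 9)] = 4/[(17)(5)] = 4/85


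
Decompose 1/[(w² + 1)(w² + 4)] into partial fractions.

Coefficient matching gives A = C = 0, B = 1/(4-1) = 1/3, D = -B = -1/3
Result: (1/3)/(w² + 1) - (1/3)/(w² + 4)


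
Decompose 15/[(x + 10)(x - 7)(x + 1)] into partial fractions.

Using cover-up method: P = 5/51, Q = 15/136, R = -5/24
Result: (5/51)/(x + 10) + (15/136)/(x - 7) - (5/24)/(x + 1)


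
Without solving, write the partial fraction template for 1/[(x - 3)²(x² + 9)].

Repeated linear + quadratic: A/(x - 3) + B/(x - 3)² + (Cx + D)/(x² + 9)


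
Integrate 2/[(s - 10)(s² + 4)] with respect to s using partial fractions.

Cover-up at s=10: α = 2/(10²+4) = 1/52. Coeff matching: β = -1/52, γ = -5/26. Decomposition: (1/52)/(s - 10) - ((1/52)s + 5/26)/(s² + 4). Integrate: linear → ln, quadratic → (1/2)ln + arctan: (1/52) ln|(s - 10)| - (1/104) ln(s² + 4) - (5/52) arctan(s/2) + C


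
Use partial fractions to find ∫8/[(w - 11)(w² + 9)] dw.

Cover-up at w=11: A = 8/(11²+9) = 4/65. Coeff matching: B = -4/65, C = -44/65. Decomposition: (4/65)/(w - 11) - ((4/65)w + 44/65)/(w² + 9). Integrate: linear → ln, quadratic → (1/2)ln + arctan: (4/65) ln|(w - 11)| - (2/65) ln(w² + 9) - (44/195) arctan(w/3) + C


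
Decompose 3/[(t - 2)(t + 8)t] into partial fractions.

Using cover-up method: A = 3/20, B = 3/80, C = -3/16
Result: (3/20)/(t - 2) + (3/80)/(t + 8) - (3/16)/t


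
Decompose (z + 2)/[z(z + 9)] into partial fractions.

At z=0: α = (1·0 + 2)/(0 + 9) = 2/9. At z=-9: β = (1·(-9) + 2)/(-9 - 0) = 7/9
Result: (2/9)/z + (7/9)/(z + 9)


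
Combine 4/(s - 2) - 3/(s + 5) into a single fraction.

Common denominator (s - 2)(s + 5). Numerator: 4(s + 5) - 3(s - 2) = (4s + 20) - (3s - 6) = s + 26
Result: (s + 26)/[(s - 2)(s + 5)]


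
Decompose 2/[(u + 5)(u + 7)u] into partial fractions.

Using cover-up method: P = -1/5, Q = 1/7, R = 2/35
Result: (-1/5)/(u + 5) + (1/7)/(u + 7) + (2/35)/u


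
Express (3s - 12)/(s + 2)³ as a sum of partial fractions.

(3s - 12) = P(s + 2)² + Q(s + 2) + R. At s = -2: R = 3·(-2) - 12 = -18. Coefficients: P = 0, Q = 3
Result: 3/(s + 2)² - 18/(s + 2)³


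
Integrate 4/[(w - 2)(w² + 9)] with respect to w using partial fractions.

Cover-up at w=2: A = 4/(2²+9) = 4/13. Coeff matching: B = -4/13, C = -8/13. Decomposition: (4/13)/(w - 2) - ((4/13)w + 8/13)/(w² + 9). Integrate: linear → ln, quadratic → (1/2)ln + arctan: (4/13) ln|(w - 2)| - (2/13) ln(w² + 9) - (8/39) arctan(w/3) + C


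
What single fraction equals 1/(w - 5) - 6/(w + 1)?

Common denominator (w - 5)(w + 1). Numerator: 1(w + 1) - 6(w - 5) = (w + 1) - (6w - 30) = -5w + 31
Result: (-5w + 31)/[(w - 5)(w + 1)]


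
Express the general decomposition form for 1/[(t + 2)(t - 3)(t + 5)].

Three distinct linear factors: α/(t + 2) + β/(t - 3) + γ/(t + 5)


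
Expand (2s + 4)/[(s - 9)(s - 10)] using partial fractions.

At s=9: α = (2·9 + 4)/(9 - 10) = -22. At s=10: β = (2·10 + 4)/(10 - 9) = 24
Result: -22/(s - 9) + 24/(s - 10)


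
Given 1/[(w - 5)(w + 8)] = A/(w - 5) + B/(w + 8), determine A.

Cover-up at w = 5: A = 1/(5 + 8) = 1/13


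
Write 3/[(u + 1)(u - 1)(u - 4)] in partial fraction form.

Using cover-up method: A = 3/10, B = -1/2, C = 1/5
Result: (3/10)/(u + 1) - (1/2)/(u - 1) + (1/5)/(u - 4)


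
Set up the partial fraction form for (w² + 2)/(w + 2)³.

Repeated linear factor (power 3): α/(w + 2) + β/(w + 2)² + γ/(w + 2)³


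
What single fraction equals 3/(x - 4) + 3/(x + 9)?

Common denominator (x - 4)(x + 9). Numerator: 3(x + 9) + 3(x - 4) = (3x + 27) + (3x - 12) = 6x + 15
Result: (6x + 15)/[(x - 4)(x + 9)]


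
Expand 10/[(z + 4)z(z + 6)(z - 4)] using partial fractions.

Using Heaviside cover-up: (5/32)/(z + 4) - (5/48)/z - (1/12)/(z + 6) + (1/32)/(z - 4)


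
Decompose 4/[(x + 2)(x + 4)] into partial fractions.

4/(x + 2)(x + 4) = A/(x + 2) + B/(x + 4). A = 4/(-2 + 4) = 2, B = 4/(-4 + 2) = -2
Result: 2/(x + 2) - 2/(x + 4)


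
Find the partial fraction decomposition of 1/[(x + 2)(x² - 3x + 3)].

Cover-up at x = -2: P = 1/((-2)² - 3·(-2) + 3) = 1/13. Then Q = -P = -1/13, R = -P·(-3 - 2) = 5/13
Result: (1/13)/(x + 2) - ((1/13)x - 5/13)/(x² - 3x + 3)


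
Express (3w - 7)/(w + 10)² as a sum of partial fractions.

(3w - 7) = α(w + 10) + β. At w = -10: β = 3·(-10) - 7 = -37. Coeff of w: α = 3
Result: 3/(w + 10) - 37/(w + 10)²


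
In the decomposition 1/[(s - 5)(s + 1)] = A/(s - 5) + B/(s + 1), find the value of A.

Cover-up at s = 5: A = 1/(5 + 1) = 1/6


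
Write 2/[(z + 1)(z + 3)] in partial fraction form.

2/(z + 1)(z + 3) = α/(z + 1) + β/(z + 3). α = 2/(-1 + 3) = 1, β = 2/(-3 + 1) = -1
Result: 1/(z + 1) - 1/(z + 3)


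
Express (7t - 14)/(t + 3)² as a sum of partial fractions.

(7t - 14) = A(t + 3) + B. At t = -3: B = 7·(-3) - 14 = -35. Coeff of t: A = 7
Result: 7/(t + 3) - 35/(t + 3)²


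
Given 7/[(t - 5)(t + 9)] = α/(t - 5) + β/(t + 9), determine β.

Cover-up at t = -9: β = 7/(-9 - 5) = -7/14 = -1/2


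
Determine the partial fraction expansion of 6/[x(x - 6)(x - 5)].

Using cover-up method: A = 1/5, B = 1, C = -6/5
Result: (1/5)/x + 1/(x - 6) - (6/5)/(x - 5)


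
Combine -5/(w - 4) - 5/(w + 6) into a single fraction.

Common denominator (w - 4)(w + 6). Numerator: -5(w + 6) - 5(w - 4) = (-5w - 30) - (5w - 20) = -10w - 10
Result: (-10w - 10)/[(w - 4)(w + 6)]


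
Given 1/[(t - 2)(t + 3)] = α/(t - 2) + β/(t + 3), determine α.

Cover-up at t = 2: α = 1/(2 + 3) = 1/5


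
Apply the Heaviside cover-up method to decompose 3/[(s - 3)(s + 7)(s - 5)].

Cover (s - 3), s=3: A = 3/[(3 + 7)(3 - 5)] = -3/20. Cover (s + 7), s=-7: B = 3/[(-7 - 3)(-7 - 5)] = 1/40. Cover (s - 5), s=5: C = 3/[(5 - 3)(5 + 7)] = 1/8.
Result: (-3/20)/(s - 3) + (1/40)/(s + 7) + (1/8)/(s - 5)


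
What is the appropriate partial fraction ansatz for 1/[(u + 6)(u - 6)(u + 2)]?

Three distinct linear factors: α/(u + 6) + β/(u - 6) + γ/(u + 2)


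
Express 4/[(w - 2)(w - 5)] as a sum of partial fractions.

4/(w - 2)(w - 5) = A/(w - 2) + B/(w - 5). A = 4/(2 - 5) = -4/3, B = 4/(5 - 2) = 4/3
Result: (-4/3)/(w - 2) + (4/3)/(w - 5)


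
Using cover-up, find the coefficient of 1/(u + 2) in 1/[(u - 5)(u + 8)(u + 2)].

Cover (u + 2), set u=-2: 1/[(-2 - 5)(-2 + 8)] = -1/42


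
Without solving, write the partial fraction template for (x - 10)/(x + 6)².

Repeated linear factor: A/(x + 6) + B/(x + 6)²


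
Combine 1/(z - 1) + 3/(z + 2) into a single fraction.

Common denominator (z - 1)(z + 2). Numerator: 1(z + 2) + 3(z - 1) = (z + 2) + (3z - 3) = 4z - 1
Result: (4z - 1)/[(z - 1)(z + 2)]


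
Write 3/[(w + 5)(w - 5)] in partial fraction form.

3/(w + 5)(w - 5) = A/(w + 5) + B/(w - 5). A = 3/(-5 - 5) = -3/10, B = 3/(5 + 5) = 3/10
Result: (-3/10)/(w + 5) + (3/10)/(w - 5)


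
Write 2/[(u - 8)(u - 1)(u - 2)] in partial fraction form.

Using cover-up method: A = 1/21, B = 2/7, C = -1/3
Result: (1/21)/(u - 8) + (2/7)/(u - 1) - (1/3)/(u - 2)


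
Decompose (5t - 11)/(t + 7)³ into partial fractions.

(5t - 11) = α(t + 7)² + β(t + 7) + γ. At t = -7: γ = 5·(-7) - 11 = -46. Coefficients: α = 0, β = 5
Result: 5/(t + 7)² - 46/(t + 7)³


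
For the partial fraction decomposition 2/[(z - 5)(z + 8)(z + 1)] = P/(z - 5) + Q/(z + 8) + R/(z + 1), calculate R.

Cover-up at z = -1: R = 2/[(-1 - 5)(-1 + 8)] = 2/[(-6)(7)] = -2/42 = -1/21


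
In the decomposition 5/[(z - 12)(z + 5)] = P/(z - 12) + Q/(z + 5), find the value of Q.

Cover-up at z = -5: Q = 5/(-5 - 12) = -5/17


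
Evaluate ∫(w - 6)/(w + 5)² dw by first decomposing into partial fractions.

Decompose: α = 1, β = 1·(-5) - 6 = -11, so (w - 6)/(w + 5)² = 1/(w + 5) - 11/(w + 5)². Integrate: ∫ α/(w + 5) dw = ln|(w + 5)|; ∫ β/(w + 5)² dw = 11/(w + 5). Sum: ln|(w + 5)| + 11/(w + 5) + C


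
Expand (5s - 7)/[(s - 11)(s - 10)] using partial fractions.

At s=11: A = (5·11 - 7)/(11 - 10) = 48. At s=10: B = (5·10 - 7)/(10 - 11) = -43
Result: 48/(s - 11) - 43/(s - 10)


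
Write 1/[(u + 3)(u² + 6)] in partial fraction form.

Cover-up at u = -3: α = 1/((-3)² + 6) = 1/15. Then β = -α = -1/15, γ = -α·(0 - 3) = 1/5
Result: (1/15)/(u + 3) - ((1/15)u - 1/5)/(u² + 6)


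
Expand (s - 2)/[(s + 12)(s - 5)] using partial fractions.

At s=-12: α = (1·(-12) - 2)/(-12 - 5) = 14/17. At s=5: β = (1·5 - 2)/(5 + 12) = 3/17
Result: (14/17)/(s + 12) + (3/17)/(s - 5)


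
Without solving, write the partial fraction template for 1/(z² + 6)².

Repeated quadratic factor: (Pz + Q)/(z² + 6) + (Rz + S)/(z² + 6)²


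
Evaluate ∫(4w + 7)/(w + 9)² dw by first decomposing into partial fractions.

Decompose: α = 4, β = 4·(-9) + 7 = -29, so (4w + 7)/(w + 9)² = 4/(w + 9) - 29/(w + 9)². Integrate: ∫ α/(w + 9) dw = 4 ln|(w + 9)|; ∫ β/(w + 9)² dw = 29/(w + 9). Sum: 4 ln|(w + 9)| + 29/(w + 9) + C


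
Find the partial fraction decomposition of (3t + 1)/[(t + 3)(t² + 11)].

At t=-3: A = (3·(-3) + 1)/((-3)² + 11) = -2/5. B = -A = 2/5, C = 3 - (-3)·A = 9/5
Result: (-2/5)/(t + 3) + ((2/5)t + 9/5)/(t² + 11)


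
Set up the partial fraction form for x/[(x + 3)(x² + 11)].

Linear + irreducible quadratic: P/(x + 3) + (Qx + R)/(x² + 11)


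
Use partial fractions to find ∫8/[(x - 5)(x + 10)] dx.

Decompose: 8/[(x - 5)(x + 10)] = (8/15)/(x - 5) - (8/15)/(x + 10). Integrate each term: (8/15) ln|(x - 5)| - (8/15) ln|(x + 10)| + C


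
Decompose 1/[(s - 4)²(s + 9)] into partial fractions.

Cover-up at s=-9: γ = 1/(-9 - 4)² = 1/169. Cover-up at s=4: β = 1/(4 + 9) = 1/13. Comparing s² coeff: α = -γ = -1/169
Result: (-1/169)/(s - 4) + (1/13)/(s - 4)² + (1/169)/(s + 9)


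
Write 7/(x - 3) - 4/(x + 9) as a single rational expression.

Common denominator (x - 3)(x + 9). Numerator: 7(x + 9) - 4(x - 3) = (7x + 63) - (4x - 12) = 3x + 75
Result: (3x + 75)/[(x - 3)(x + 9)]


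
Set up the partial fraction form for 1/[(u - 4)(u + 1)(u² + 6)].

Two linear + quadratic: P/(u - 4) + Q/(u + 1) + (Ru + S)/(u² + 6)


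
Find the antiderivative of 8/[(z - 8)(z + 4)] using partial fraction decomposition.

Decompose: 8/[(z - 8)(z + 4)] = (2/3)/(z - 8) - (2/3)/(z + 4). Integrate each term: (2/3) ln|(z - 8)| - (2/3) ln|(z + 4)| + C


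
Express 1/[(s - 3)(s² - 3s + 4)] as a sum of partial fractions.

Cover-up at s = 3: P = 1/(3² - 3·3 + 4) = 1/4. Then Q = -P = -1/4, R = -P·(-3 + 3) = 0
Result: (1/4)/(s - 3) - ((1/4)s)/(s² - 3s + 4)


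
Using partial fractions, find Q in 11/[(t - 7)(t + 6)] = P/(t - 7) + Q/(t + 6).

Cover-up at t = -6: Q = 11/(-6 - 7) = -11/13


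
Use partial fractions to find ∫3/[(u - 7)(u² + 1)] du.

Cover-up at u=7: P = 3/(7²+1) = 3/50. Coeff matching: Q = -3/50, R = -21/50. Decomposition: (3/50)/(u - 7) - ((3/50)u + 21/50)/(u² + 1). Integrate: linear → ln, quadratic → (1/2)ln + arctan: (3/50) ln|(u - 7)| - (3/100) ln(u² + 1) - (21/50) arctan(u) + C


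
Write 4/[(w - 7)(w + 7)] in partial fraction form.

4/(w - 7)(w + 7) = P/(w - 7) + Q/(w + 7). P = 4/(7 + 7) = 2/7, Q = 4/(-7 - 7) = -2/7
Result: (2/7)/(w - 7) - (2/7)/(w + 7)


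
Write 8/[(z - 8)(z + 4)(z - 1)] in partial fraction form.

Using cover-up method: P = 2/21, Q = 2/15, R = -8/35
Result: (2/21)/(z - 8) + (2/15)/(z + 4) - (8/35)/(z - 1)


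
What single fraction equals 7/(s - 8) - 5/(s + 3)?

Common denominator (s - 8)(s + 3). Numerator: 7(s + 3) - 5(s - 8) = (7s + 21) - (5s - 40) = 2s + 61
Result: (2s + 61)/[(s - 8)(s + 3)]


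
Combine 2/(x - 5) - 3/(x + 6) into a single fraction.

Common denominator (x - 5)(x + 6). Numerator: 2(x + 6) - 3(x - 5) = (2x + 12) - (3x - 15) = -x + 27
Result: (-x + 27)/[(x - 5)(x + 6)]


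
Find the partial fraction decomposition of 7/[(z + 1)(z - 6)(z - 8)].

Using cover-up method: α = 1/9, β = -1/2, γ = 7/18
Result: (1/9)/(z + 1) - (1/2)/(z - 6) + (7/18)/(z - 8)


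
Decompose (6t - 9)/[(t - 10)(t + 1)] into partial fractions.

At t=10: A = (6·10 - 9)/(10 + 1) = 51/11. At t=-1: B = (6·(-1) - 9)/(-1 - 10) = 15/11
Result: (51/11)/(t - 10) + (15/11)/(t + 1)


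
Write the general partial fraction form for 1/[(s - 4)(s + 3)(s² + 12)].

Two linear + quadratic: P/(s - 4) + Q/(s + 3) + (Rs + S)/(s² + 12)


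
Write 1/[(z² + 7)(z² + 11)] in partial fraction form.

Coefficient matching gives A = C = 0, B = 1/(11-7) = 1/4, D = -B = -1/4
Result: (1/4)/(z² + 7) - (1/4)/(z² + 11)


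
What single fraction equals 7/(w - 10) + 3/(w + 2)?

Common denominator (w - 10)(w + 2). Numerator: 7(w + 2) + 3(w - 10) = (7w + 14) + (3w - 30) = 10w - 16
Result: (10w - 16)/[(w - 10)(w + 2)]


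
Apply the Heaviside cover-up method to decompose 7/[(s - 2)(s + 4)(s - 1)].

Cover (s - 2), s=2: A = 7/[(2 + 4)(2 - 1)] = 7/6. Cover (s + 4), s=-4: B = 7/[(-4 - 2)(-4 - 1)] = 7/30. Cover (s - 1), s=1: C = 7/[(1 - 2)(1 + 4)] = -7/5.
Result: (7/6)/(s - 2) + (7/30)/(s + 4) - (7/5)/(s - 1)


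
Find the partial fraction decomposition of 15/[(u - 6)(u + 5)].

15/(u - 6)(u + 5) = A/(u - 6) + B/(u + 5). A = 15/(6 + 5) = 15/11, B = 15/(-5 - 6) = -15/11
Result: (15/11)/(u - 6) - (15/11)/(u + 5)


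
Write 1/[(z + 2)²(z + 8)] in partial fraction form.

Cover-up at z=-8: R = 1/(-8 + 2)² = 1/36. Cover-up at z=-2: Q = 1/(-2 + 8) = 1/6. Comparing z² coeff: P = -R = -1/36
Result: (-1/36)/(z + 2) + (1/6)/(z + 2)² + (1/36)/(z + 8)


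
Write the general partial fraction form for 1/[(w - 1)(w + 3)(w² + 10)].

Two linear + quadratic: A/(w - 1) + B/(w + 3) + (Cw + D)/(w² + 10)


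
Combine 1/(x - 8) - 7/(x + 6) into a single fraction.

Common denominator (x - 8)(x + 6). Numerator: 1(x + 6) - 7(x - 8) = (x + 6) - (7x - 56) = -6x + 62
Result: (-6x + 62)/[(x - 8)(x + 6)]


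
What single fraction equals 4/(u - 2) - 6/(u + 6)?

Common denominator (u - 2)(u + 6). Numerator: 4(u + 6) - 6(u - 2) = (4u + 24) - (6u - 12) = -2u + 36
Result: (-2u + 36)/[(u - 2)(u + 6)]


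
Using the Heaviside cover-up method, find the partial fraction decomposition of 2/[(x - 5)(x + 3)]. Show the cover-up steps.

Cover (x - 5): set x=5, get α = 2/(5 + 3) = 1/4. Cover (x + 3): set x=-3, get β = 2/(-3 - 5) = -1/4.
Result: (1/4)/(x - 5) - (1/4)/(x + 3)


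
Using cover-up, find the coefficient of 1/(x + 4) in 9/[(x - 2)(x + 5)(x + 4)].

Cover (x + 4), set x=-4: 9/[(-4 - 2)(-4 + 5)] = -3/2


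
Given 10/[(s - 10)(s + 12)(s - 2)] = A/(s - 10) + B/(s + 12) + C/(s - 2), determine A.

Cover-up at s = 10: A = 10/[(10 + 12)(10 - 2)] = 10/[(22)(8)] = 10/176 = 5/88


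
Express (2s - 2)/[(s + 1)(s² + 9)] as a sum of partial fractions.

At s=-1: A = (2·(-1) - 2)/((-1)² + 9) = -2/5. B = -A = 2/5, C = 2 - (-1)·A = 8/5
Result: (-2/5)/(s + 1) + ((2/5)s + 8/5)/(s² + 9)


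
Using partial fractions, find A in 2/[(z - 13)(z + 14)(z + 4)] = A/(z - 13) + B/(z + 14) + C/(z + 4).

Cover-up at z = 13: A = 2/[(13 + 14)(13 + 4)] = 2/[(27)(17)] = 2/459


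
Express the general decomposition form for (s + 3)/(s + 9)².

Repeated linear factor: P/(s + 9) + Q/(s + 9)²


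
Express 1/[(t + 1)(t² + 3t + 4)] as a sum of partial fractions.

Cover-up at t = -1: α = 1/((-1)² + 3·(-1) + 4) = 1/2. Then β = -α = -1/2, γ = -α·(3 - 1) = -1
Result: (1/2)/(t + 1) - ((1/2)t + 1)/(t² + 3t + 4)


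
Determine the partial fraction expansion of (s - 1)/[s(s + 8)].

At s=0: α = (1·0 - 1)/(0 + 8) = -1/8. At s=-8: β = (1·(-8) - 1)/(-8 - 0) = 9/8
Result: (-1/8)/s + (9/8)/(s + 8)


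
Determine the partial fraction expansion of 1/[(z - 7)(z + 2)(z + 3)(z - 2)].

Using Heaviside cover-up: (1/450)/(z - 7) + (1/36)/(z + 2) - (1/50)/(z + 3) - (1/100)/(z - 2)


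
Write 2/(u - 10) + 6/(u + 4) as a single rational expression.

Common denominator (u - 10)(u + 4). Numerator: 2(u + 4) + 6(u - 10) = (2u + 8) + (6u - 60) = 8u - 52
Result: (8u - 52)/[(u - 10)(u + 4)]


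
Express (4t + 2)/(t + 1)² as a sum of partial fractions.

(4t + 2) = P(t + 1) + Q. At t = -1: Q = 4·(-1) + 2 = -2. Coeff of t: P = 4
Result: 4/(t + 1) - 2/(t + 1)²


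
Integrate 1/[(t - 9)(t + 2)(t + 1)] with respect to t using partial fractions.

Cover-up: α = 1/110, β = 1/11, γ = -1/10. Decomposition: (1/110)/(t - 9) + (1/11)/(t + 2) - (1/10)/(t + 1). Integrate each term: (1/110) ln|(t - 9)| + (1/11) ln|(t + 2)| - (1/10) ln|(t + 1)| + C


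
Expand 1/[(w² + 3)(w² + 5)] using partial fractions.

Coefficient matching gives α = γ = 0, β = 1/(5-3) = 1/2, δ = -β = -1/2
Result: (1/2)/(w² + 3) - (1/2)/(w² + 5)


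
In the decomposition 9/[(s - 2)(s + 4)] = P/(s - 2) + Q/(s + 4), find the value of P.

Cover-up at s = 2: P = 9/(2 + 4) = 9/6 = 3/2


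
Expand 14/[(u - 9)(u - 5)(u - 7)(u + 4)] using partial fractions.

Using Heaviside cover-up: (7/52)/(u - 9) + (7/36)/(u - 5) - (7/22)/(u - 7) - (14/1287)/(u + 4)


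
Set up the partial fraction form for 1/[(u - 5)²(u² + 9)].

Repeated linear + quadratic: α/(u - 5) + β/(u - 5)² + (γu + δ)/(u² + 9)


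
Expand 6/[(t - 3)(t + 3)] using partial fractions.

6/(t - 3)(t + 3) = A/(t - 3) + B/(t + 3). A = 6/(3 + 3) = 1, B = 6/(-3 - 3) = -1
Result: 1/(t - 3) - 1/(t + 3)


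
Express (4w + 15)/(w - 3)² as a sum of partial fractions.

(4w + 15) = A(w - 3) + B. At w = 3: B = 4·3 + 15 = 27. Coeff of w: A = 4
Result: 4/(w - 3) + 27/(w - 3)²


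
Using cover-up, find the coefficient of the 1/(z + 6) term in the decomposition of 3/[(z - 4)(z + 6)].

Cover (z + 6), set z=-6: 3/((z - 4) at z=-6) = 3/(-10) = -3/10


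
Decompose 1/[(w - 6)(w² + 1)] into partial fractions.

Cover-up at w = 6: A = 1/(6² + 1) = 1/37. Then B = -A = -1/37, C = -A·(0 + 6) = -6/37
Result: (1/37)/(w - 6) - ((1/37)w + 6/37)/(w² + 1)


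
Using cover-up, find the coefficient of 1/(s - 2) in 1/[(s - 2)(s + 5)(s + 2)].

Cover (s - 2), set s=2: 1/[(2 + 5)(2 + 2)] = 1/28


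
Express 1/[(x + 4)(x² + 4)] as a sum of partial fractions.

Cover-up at x = -4: α = 1/((-4)² + 4) = 1/20. Then β = -α = -1/20, γ = -α·(0 - 4) = 1/5
Result: (1/20)/(x + 4) - ((1/20)x - 1/5)/(x² + 4)


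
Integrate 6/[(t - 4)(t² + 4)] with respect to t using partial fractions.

Cover-up at t=4: A = 6/(4²+4) = 3/10. Coeff matching: B = -3/10, C = -6/5. Decomposition: (3/10)/(t - 4) - ((3/10)t + 6/5)/(t² + 4). Integrate: linear → ln, quadratic → (1/2)ln + arctan: (3/10) ln|(t - 4)| - (3/20) ln(t² + 4) - (3/5) arctan(t/2) + C


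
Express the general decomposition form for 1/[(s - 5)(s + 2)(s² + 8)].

Two linear + quadratic: A/(s - 5) + B/(s + 2) + (Cs + D)/(s² + 8)


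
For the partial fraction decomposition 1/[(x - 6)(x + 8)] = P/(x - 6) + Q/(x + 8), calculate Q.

Cover-up at x = -8: Q = 1/(-8 - 6) = -1/14


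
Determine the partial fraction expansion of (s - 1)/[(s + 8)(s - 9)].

At s=-8: α = (1·(-8) - 1)/(-8 - 9) = 9/17. At s=9: β = (1·9 - 1)/(9 + 8) = 8/17
Result: (9/17)/(s + 8) + (8/17)/(s - 9)


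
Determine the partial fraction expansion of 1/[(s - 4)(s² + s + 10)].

Cover-up at s = 4: P = 1/(4² + 1·4 + 10) = 1/30. Then Q = -P = -1/30, R = -P·(1 + 4) = -1/6
Result: (1/30)/(s - 4) - ((1/30)s + 1/6)/(s² + s + 10)


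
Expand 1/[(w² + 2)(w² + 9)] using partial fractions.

Coefficient matching gives A = C = 0, B = 1/(9-2) = 1/7, D = -B = -1/7
Result: (1/7)/(w² + 2) - (1/7)/(w² + 9)


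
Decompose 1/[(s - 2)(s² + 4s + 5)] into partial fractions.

Cover-up at s = 2: P = 1/(2² + 4·2 + 5) = 1/17. Then Q = -P = -1/17, R = -P·(4 + 2) = -6/17
Result: (1/17)/(s - 2) - ((1/17)s + 6/17)/(s² + 4s + 5)


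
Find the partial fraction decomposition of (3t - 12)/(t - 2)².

(3t - 12) = α(t - 2) + β. At t = 2: β = 3·2 - 12 = -6. Coeff of t: α = 3
Result: 3/(t - 2) - 6/(t - 2)²


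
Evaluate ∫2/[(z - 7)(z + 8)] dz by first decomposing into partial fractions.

Decompose: 2/[(z - 7)(z + 8)] = (2/15)/(z - 7) - (2/15)/(z + 8). Integrate each term: (2/15) ln|(z - 7)| - (2/15) ln|(z + 8)| + C


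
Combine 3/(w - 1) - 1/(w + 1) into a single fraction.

Common denominator (w - 1)(w + 1). Numerator: 3(w + 1) - 1(w - 1) = (3w + 3) - (w - 1) = 2w + 4
Result: (2w + 4)/[(w - 1)(w + 1)]


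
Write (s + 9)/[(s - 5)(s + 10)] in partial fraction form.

At s=5: P = (1·5 + 9)/(5 + 10) = 14/15. At s=-10: Q = (1·(-10) + 9)/(-10 - 5) = 1/15
Result: (14/15)/(s - 5) + (1/15)/(s + 10)


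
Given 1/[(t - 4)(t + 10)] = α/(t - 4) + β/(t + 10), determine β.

Cover-up at t = -10: β = 1/(-10 - 4) = -1/14


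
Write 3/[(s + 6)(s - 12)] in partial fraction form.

3/(s + 6)(s - 12) = A/(s + 6) + B/(s - 12). A = 3/(-6 - 12) = -1/6, B = 3/(12 + 6) = 1/6
Result: (-1/6)/(s + 6) + (1/6)/(s - 12)


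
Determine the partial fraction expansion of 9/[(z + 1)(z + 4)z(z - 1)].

Using Heaviside cover-up: (3/2)/(z + 1) - (3/20)/(z + 4) - (9/4)/z + (9/10)/(z - 1)


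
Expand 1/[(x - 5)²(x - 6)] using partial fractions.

Cover-up at x=6: γ = 1/(6 - 5)² = 1. Cover-up at x=5: β = 1/(5 - 6) = -1. Comparing x² coeff: α = -γ = -1
Result: -1/(x - 5) - 1/(x - 5)² + 1/(x - 6)


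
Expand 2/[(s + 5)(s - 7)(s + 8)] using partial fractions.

Using cover-up method: α = -1/18, β = 1/90, γ = 2/45
Result: (-1/18)/(s + 5) + (1/90)/(s - 7) + (2/45)/(s + 8)


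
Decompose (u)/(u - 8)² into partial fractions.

(u) = A(u - 8) + B. At u = 8: B = 1·8 + 0 = 8. Coeff of u: A = 1
Result: 1/(u - 8) + 8/(u - 8)²


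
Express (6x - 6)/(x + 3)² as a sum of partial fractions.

(6x - 6) = P(x + 3) + Q. At x = -3: Q = 6·(-3) - 6 = -24. Coeff of x: P = 6
Result: 6/(x + 3) - 24/(x + 3)²


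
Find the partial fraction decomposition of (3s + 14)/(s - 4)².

(3s + 14) = A(s - 4) + B. At s = 4: B = 3·4 + 14 = 26. Coeff of s: A = 3
Result: 3/(s - 4) + 26/(s - 4)²


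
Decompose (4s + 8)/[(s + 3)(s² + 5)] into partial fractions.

At s=-3: P = (4·(-3) + 8)/((-3)² + 5) = -2/7. Q = -P = 2/7, R = 4 - (-3)·P = 22/7
Result: (-2/7)/(s + 3) + ((2/7)s + 22/7)/(s² + 5)


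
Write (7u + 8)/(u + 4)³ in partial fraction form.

(7u + 8) = A(u + 4)² + B(u + 4) + C. At u = -4: C = 7·(-4) + 8 = -20. Coefficients: A = 0, B = 7
Result: 7/(u + 4)² - 20/(u + 4)³


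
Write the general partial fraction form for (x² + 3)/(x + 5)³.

Repeated linear factor (power 3): α/(x + 5) + β/(x + 5)² + γ/(x + 5)³


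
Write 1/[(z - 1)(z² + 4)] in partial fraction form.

Cover-up at z = 1: P = 1/(1² + 4) = 1/5. Then Q = -P = -1/5, R = -P·(0 + 1) = -1/5
Result: (1/5)/(z - 1) - ((1/5)z + 1/5)/(z² + 4)
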